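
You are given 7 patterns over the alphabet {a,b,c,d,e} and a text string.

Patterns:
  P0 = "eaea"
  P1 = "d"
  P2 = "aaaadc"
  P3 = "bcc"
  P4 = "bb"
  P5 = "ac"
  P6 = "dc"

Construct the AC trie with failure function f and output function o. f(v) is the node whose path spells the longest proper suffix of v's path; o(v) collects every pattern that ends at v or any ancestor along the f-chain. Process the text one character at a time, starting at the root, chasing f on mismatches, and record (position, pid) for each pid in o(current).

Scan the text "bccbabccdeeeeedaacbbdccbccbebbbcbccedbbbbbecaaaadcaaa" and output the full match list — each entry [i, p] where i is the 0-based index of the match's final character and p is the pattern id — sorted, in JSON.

Build automaton:
Trie nodes:
  n0 'ε': a→6 b→12 d→5 e→1
  n1 'e': a→2
  n2 'ea': e→3
  n3 'eae': a→4
  n4 'eaea': ·  [P0 ends]
  n5 'd': c→17  [P1 ends]
  n6 'a': a→7 c→16
  n7 'aa': a→8
  n8 'aaa': a→9
  n9 'aaaa': d→10
  n10 'aaaad': c→11
  n11 'aaaadc': ·  [P2 ends]
  n12 'b': b→15 c→13
  n13 'bc': c→14
  n14 'bcc': ·  [P3 ends]
  n15 'bb': ·  [P4 ends]
  n16 'ac': ·  [P5 ends]
  n17 'dc': ·  [P6 ends]

Failure links (BFS by depth):
  n1('e'): parent n0 fail=0; on 'e' 0 → fail=0;  out ∅∪∅=∅
  n5('d'): parent n0 fail=0; on 'd' 0 → fail=0;  out {1}∪∅={1}
  n6('a'): parent n0 fail=0; on 'a' 0 → fail=0;  out ∅∪∅=∅
  n12('b'): parent n0 fail=0; on 'b' 0 → fail=0;  out ∅∪∅=∅
  n2('ea'): parent n1 fail=0; on 'a' 0 → fail=6;  out ∅∪∅=∅
  n7('aa'): parent n6 fail=0; on 'a' 0 → fail=6;  out ∅∪∅=∅
  n13('bc'): parent n12 fail=0; on 'c' 0 → fail=0;  out ∅∪∅=∅
  n15('bb'): parent n12 fail=0; on 'b' 0 → fail=12;  out {4}∪∅={4}
  n16('ac'): parent n6 fail=0; on 'c' 0 → fail=0;  out {5}∪∅={5}
  n17('dc'): parent n5 fail=0; on 'c' 0 → fail=0;  out {6}∪∅={6}
  n3('eae'): parent n2 fail=6; on 'e' 6→0 → fail=1;  out ∅∪∅=∅
  n8('aaa'): parent n7 fail=6; on 'a' 6 → fail=7;  out ∅∪∅=∅
  n14('bcc'): parent n13 fail=0; on 'c' 0 → fail=0;  out {3}∪∅={3}
  n4('eaea'): parent n3 fail=1; on 'a' 1 → fail=2;  out {0}∪∅={0}
  n9('aaaa'): parent n8 fail=7; on 'a' 7 → fail=8;  out ∅∪∅=∅
  n10('aaaad'): parent n9 fail=8; on 'd' 8→7→6→0 → fail=5;  out ∅∪{1}={1}
  n11('aaaadc'): parent n10 fail=5; on 'c' 5 → fail=17;  out {2}∪{6}={2,6}

Scan:
i=0 'b': node 0→12
i=1 'c': node 12→13
i=2 'c': node 13→14  ** P3@[0:2]
i=3 'b': node 14→12 (fail-walked)
i=4 'a': node 12→6 (fail-walked)
i=5 'b': node 6→12 (fail-walked)
i=6 'c': node 12→13
i=7 'c': node 13→14  ** P3@[5:7]
i=8 'd': node 14→5 (fail-walked)  ** P1@[8:8]
i=9 'e': node 5→1 (fail-walked)
i=10 'e': node 1→1 (fail-walked)
i=11 'e': node 1→1 (fail-walked)
i=12 'e': node 1→1 (fail-walked)
i=13 'e': node 1→1 (fail-walked)
i=14 'd': node 1→5 (fail-walked)  ** P1@[14:14]
i=15 'a': node 5→6 (fail-walked)
i=16 'a': node 6→7
i=17 'c': node 7→16 (fail-walked)  ** P5@[16:17]
i=18 'b': node 16→12 (fail-walked)
i=19 'b': node 12→15  ** P4@[18:19]
i=20 'd': node 15→5 (fail-walked)  ** P1@[20:20]
i=21 'c': node 5→17  ** P6@[20:21]
i=22 'c': node 17→0 (fail-walked)
i=23 'b': node 0→12
i=24 'c': node 12→13
i=25 'c': node 13→14  ** P3@[23:25]
i=26 'b': node 14→12 (fail-walked)
i=27 'e': node 12→1 (fail-walked)
i=28 'b': node 1→12 (fail-walked)
i=29 'b': node 12→15  ** P4@[28:29]
i=30 'b': node 15→15 (fail-walked)  ** P4@[29:30]
i=31 'c': node 15→13 (fail-walked)
i=32 'b': node 13→12 (fail-walked)
i=33 'c': node 12→13
i=34 'c': node 13→14  ** P3@[32:34]
i=35 'e': node 14→1 (fail-walked)
i=36 'd': node 1→5 (fail-walked)  ** P1@[36:36]
i=37 'b': node 5→12 (fail-walked)
i=38 'b': node 12→15  ** P4@[37:38]
i=39 'b': node 15→15 (fail-walked)  ** P4@[38:39]
i=40 'b': node 15→15 (fail-walked)  ** P4@[39:40]
i=41 'b': node 15→15 (fail-walked)  ** P4@[40:41]
i=42 'e': node 15→1 (fail-walked)
i=43 'c': node 1→0 (fail-walked)
i=44 'a': node 0→6
i=45 'a': node 6→7
i=46 'a': node 7→8
i=47 'a': node 8→9
i=48 'd': node 9→10  ** P1@[48:48]
i=49 'c': node 10→11  ** P2@[44:49],P6@[48:49]
i=50 'a': node 11→6 (fail-walked)
i=51 'a': node 6→7
i=52 'a': node 7→8

All matches (sorted): [[2,3],[7,3],[8,1],[14,1],[17,5],[19,4],[20,1],[21,6],[25,3],[29,4],[30,4],[34,3],[36,1],[38,4],[39,4],[40,4],[41,4],[48,1],[49,2],[49,6]]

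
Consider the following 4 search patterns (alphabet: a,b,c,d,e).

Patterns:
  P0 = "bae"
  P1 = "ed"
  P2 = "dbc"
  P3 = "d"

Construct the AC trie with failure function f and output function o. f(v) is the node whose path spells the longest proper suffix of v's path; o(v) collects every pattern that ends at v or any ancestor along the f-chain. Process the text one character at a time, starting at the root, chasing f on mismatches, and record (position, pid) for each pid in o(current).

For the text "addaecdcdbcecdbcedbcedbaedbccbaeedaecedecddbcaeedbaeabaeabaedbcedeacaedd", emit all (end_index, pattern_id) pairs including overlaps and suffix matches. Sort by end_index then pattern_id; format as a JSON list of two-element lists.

Construct AC machine:
Trie nodes:
  n0 'ε': b→1 d→6 e→4
  n1 'b': a→2
  n2 'ba': e→3
  n3 'bae': ·  [P0 ends]
  n4 'e': d→5
  n5 'ed': ·  [P1 ends]
  n6 'd': b→7  [P3 ends]
  n7 'db': c→8
  n8 'dbc': ·  [P2 ends]

Failure links (BFS by depth):
  fail(1) 'b': from fail(0)=0 chase 'b': 0 ⇒ 0;  out=∅∪out(0)=∅
  fail(4) 'e': from fail(0)=0 chase 'e': 0 ⇒ 0;  out=∅∪out(0)=∅
  fail(6) 'd': from fail(0)=0 chase 'd': 0 ⇒ 0;  out={3}∪out(0)={3}
  fail(2) 'ba': from fail(1)=0 chase 'a': 0 ⇒ 0;  out=∅∪out(0)=∅
  fail(5) 'ed': from fail(4)=0 chase 'd': 0 ⇒ 6;  out={1}∪out(6)={1,3}
  fail(7) 'db': from fail(6)=0 chase 'b': 0 ⇒ 1;  out=∅∪out(1)=∅
  fail(3) 'bae': from fail(2)=0 chase 'e': 0 ⇒ 4;  out={0}∪out(4)={0}
  fail(8) 'dbc': from fail(7)=1 chase 'c': 1→0 ⇒ 0;  out={2}∪out(0)={2}

Scan:
pos 0 'a': at 0
pos 1 'd': at 6  → match P3@[1:1]
pos 2 'd': at 6 (via fail)  → match P3@[2:2]
pos 3 'a': at 0 (via fail)
pos 4 'e': at 4
pos 5 'c': at 0 (via fail)
pos 6 'd': at 6  → match P3@[6:6]
pos 7 'c': at 0 (via fail)
pos 8 'd': at 6  → match P3@[8:8]
pos 9 'b': at 7
pos 10 'c': at 8  → match P2@[8:10]
pos 11 'e': at 4 (via fail)
pos 12 'c': at 0 (via fail)
pos 13 'd': at 6  → match P3@[13:13]
pos 14 'b': at 7
pos 15 'c': at 8  → match P2@[13:15]
pos 16 'e': at 4 (via fail)
pos 17 'd': at 5  → match P1@[16:17],P3@[17:17]
pos 18 'b': at 7 (via fail)
pos 19 'c': at 8  → match P2@[17:19]
pos 20 'e': at 4 (via fail)
pos 21 'd': at 5  → match P1@[20:21],P3@[21:21]
pos 22 'b': at 7 (via fail)
pos 23 'a': at 2 (via fail)
pos 24 'e': at 3  → match P0@[22:24]
pos 25 'd': at 5 (via fail)  → match P1@[24:25],P3@[25:25]
pos 26 'b': at 7 (via fail)
pos 27 'c': at 8  → match P2@[25:27]
pos 28 'c': at 0 (via fail)
pos 29 'b': at 1
pos 30 'a': at 2
pos 31 'e': at 3  → match P0@[29:31]
pos 32 'e': at 4 (via fail)
pos 33 'd': at 5  → match P1@[32:33],P3@[33:33]
pos 34 'a': at 0 (via fail)
pos 35 'e': at 4
pos 36 'c': at 0 (via fail)
pos 37 'e': at 4
pos 38 'd': at 5  → match P1@[37:38],P3@[38:38]
pos 39 'e': at 4 (via fail)
pos 40 'c': at 0 (via fail)
pos 41 'd': at 6  → match P3@[41:41]
pos 42 'd': at 6 (via fail)  → match P3@[42:42]
pos 43 'b': at 7
pos 44 'c': at 8  → match P2@[42:44]
pos 45 'a': at 0 (via fail)
pos 46 'e': at 4
pos 47 'e': at 4 (via fail)
pos 48 'd': at 5  → match P1@[47:48],P3@[48:48]
pos 49 'b': at 7 (via fail)
pos 50 'a': at 2 (via fail)
pos 51 'e': at 3  → match P0@[49:51]
pos 52 'a': at 0 (via fail)
pos 53 'b': at 1
pos 54 'a': at 2
pos 55 'e': at 3  → match P0@[53:55]
pos 56 'a': at 0 (via fail)
pos 57 'b': at 1
pos 58 'a': at 2
pos 59 'e': at 3  → match P0@[57:59]
pos 60 'd': at 5 (via fail)  → match P1@[59:60],P3@[60:60]
pos 61 'b': at 7 (via fail)
pos 62 'c': at 8  → match P2@[60:62]
pos 63 'e': at 4 (via fail)
pos 64 'd': at 5  → match P1@[63:64],P3@[64:64]
pos 65 'e': at 4 (via fail)
pos 66 'a': at 0 (via fail)
pos 67 'c': at 0
pos 68 'a': at 0
pos 69 'e': at 4
pos 70 'd': at 5  → match P1@[69:70],P3@[70:70]
pos 71 'd': at 6 (via fail)  → match P3@[71:71]

Matches: [[1,3],[2,3],[6,3],[8,3],[10,2],[13,3],[15,2],[17,1],[17,3],[19,2],[21,1],[21,3],[24,0],[25,1],[25,3],[27,2],[31,0],[33,1],[33,3],[38,1],[38,3],[41,3],[42,3],[44,2],[48,1],[48,3],[51,0],[55,0],[59,0],[60,1],[60,3],[62,2],[64,1],[64,3],[70,1],[70,3],[71,3]]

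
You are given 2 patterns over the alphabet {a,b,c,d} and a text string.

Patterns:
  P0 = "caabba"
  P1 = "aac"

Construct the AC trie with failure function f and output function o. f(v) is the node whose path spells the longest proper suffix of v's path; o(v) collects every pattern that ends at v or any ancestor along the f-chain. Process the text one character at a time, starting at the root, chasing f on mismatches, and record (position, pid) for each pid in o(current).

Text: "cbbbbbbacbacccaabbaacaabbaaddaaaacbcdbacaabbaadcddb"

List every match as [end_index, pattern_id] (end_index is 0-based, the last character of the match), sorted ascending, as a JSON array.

Build:
Trie nodes:
  0='ε' goto a→7 c→1
  1='c' goto a→2
  2='ca' goto a→3
  3='caa' goto b→4
  4='caab' goto b→5
  5='caabb' goto a→6
  6='caabba' goto ·  [P0 ends]
  7='a' goto a→8
  8='aa' goto c→9
  9='aac' goto ·  [P1 ends]

Failure links (BFS by depth):
  n1('c'): parent n0 fail=0; on 'c' 0 → fail=0;  out ∅∪∅=∅
  n7('a'): parent n0 fail=0; on 'a' 0 → fail=0;  out ∅∪∅=∅
  n2('ca'): parent n1 fail=0; on 'a' 0 → fail=7;  out ∅∪∅=∅
  n8('aa'): parent n7 fail=0; on 'a' 0 → fail=7;  out ∅∪∅=∅
  n3('caa'): parent n2 fail=7; on 'a' 7 → fail=8;  out ∅∪∅=∅
  n9('aac'): parent n8 fail=7; on 'c' 7→0 → fail=1;  out {1}∪∅={1}
  n4('caab'): parent n3 fail=8; on 'b' 8→7→0 → fail=0;  out ∅∪∅=∅
  n5('caabb'): parent n4 fail=0; on 'b' 0 → fail=0;  out ∅∪∅=∅
  n6('caabba'): parent n5 fail=0; on 'a' 0 → fail=7;  out {0}∪∅={0}

Run:
pos 0 'c': at 1
pos 1 'b': at 0 (via fail)
pos 2 'b': at 0
pos 3 'b': at 0
pos 4 'b': at 0
pos 5 'b': at 0
pos 6 'b': at 0
pos 7 'a': at 7
pos 8 'c': at 1 (via fail)
pos 9 'b': at 0 (via fail)
pos 10 'a': at 7
pos 11 'c': at 1 (via fail)
pos 12 'c': at 1 (via fail)
pos 13 'c': at 1 (via fail)
pos 14 'a': at 2
pos 15 'a': at 3
pos 16 'b': at 4
pos 17 'b': at 5
pos 18 'a': at 6  → match P0@[13:18]
pos 19 'a': at 8 (via fail)
pos 20 'c': at 9  → match P1@[18:20]
pos 21 'a': at 2 (via fail)
pos 22 'a': at 3
pos 23 'b': at 4
pos 24 'b': at 5
pos 25 'a': at 6  → match P0@[20:25]
pos 26 'a': at 8 (via fail)
pos 27 'd': at 0 (via fail)
pos 28 'd': at 0
pos 29 'a': at 7
pos 30 'a': at 8
pos 31 'a': at 8 (via fail)
pos 32 'a': at 8 (via fail)
pos 33 'c': at 9  → match P1@[31:33]
pos 34 'b': at 0 (via fail)
pos 35 'c': at 1
pos 36 'd': at 0 (via fail)
pos 37 'b': at 0
pos 38 'a': at 7
pos 39 'c': at 1 (via fail)
pos 40 'a': at 2
pos 41 'a': at 3
pos 42 'b': at 4
pos 43 'b': at 5
pos 44 'a': at 6  → match P0@[39:44]
pos 45 'a': at 8 (via fail)
pos 46 'd': at 0 (via fail)
pos 47 'c': at 1
pos 48 'd': at 0 (via fail)
pos 49 'd': at 0
pos 50 'b': at 0

All matches (sorted): [[18,0],[20,1],[25,0],[33,1],[44,0]]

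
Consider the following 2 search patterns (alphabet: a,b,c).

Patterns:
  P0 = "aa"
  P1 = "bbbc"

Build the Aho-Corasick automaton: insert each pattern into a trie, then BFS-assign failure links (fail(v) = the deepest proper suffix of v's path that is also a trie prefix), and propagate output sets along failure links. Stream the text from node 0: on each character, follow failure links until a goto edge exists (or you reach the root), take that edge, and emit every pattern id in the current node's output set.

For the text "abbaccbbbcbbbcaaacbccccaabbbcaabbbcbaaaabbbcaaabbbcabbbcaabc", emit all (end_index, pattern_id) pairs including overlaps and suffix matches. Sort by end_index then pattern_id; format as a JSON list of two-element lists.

Construct AC machine:
Trie (insert patterns):
  n0 'ε': a→1 b→3
  n1 'a': a→2
  n2 'aa': ·  ←P0
  n3 'b': b→4
  n4 'bb': b→5
  n5 'bbb': c→6
  n6 'bbbc': ·  ←P1

Failure links (BFS by depth):
  fail(1) 'a': from fail(0)=0 chase 'a': 0 ⇒ 0;  out=∅∪out(0)=∅
  fail(3) 'b': from fail(0)=0 chase 'b': 0 ⇒ 0;  out=∅∪out(0)=∅
  fail(2) 'aa': from fail(1)=0 chase 'a': 0 ⇒ 1;  out={0}∪out(1)={0}
  fail(4) 'bb': from fail(3)=0 chase 'b': 0 ⇒ 3;  out=∅∪out(3)=∅
  fail(5) 'bbb': from fail(4)=3 chase 'b': 3 ⇒ 4;  out=∅∪out(4)=∅
  fail(6) 'bbbc': from fail(5)=4 chase 'c': 4→3→0 ⇒ 0;  out={1}∪out(0)={1}

Text stream:
[0] read 'a'  n0⇒n1
[1] read 'b'  n1⇒n3 (via fail)
[2] read 'b'  n3⇒n4
[3] read 'a'  n4⇒n1 (via fail)
[4] read 'c'  n1⇒n0 (via fail)
[5] read 'c'  n0⇒n0
[6] read 'b'  n0⇒n3
[7] read 'b'  n3⇒n4
[8] read 'b'  n4⇒n5
[9] read 'c'  n5⇒n6  ** P1@[6:9]
[10] read 'b'  n6⇒n3 (via fail)
[11] read 'b'  n3⇒n4
[12] read 'b'  n4⇒n5
[13] read 'c'  n5⇒n6  ** P1@[10:13]
[14] read 'a'  n6⇒n1 (via fail)
[15] read 'a'  n1⇒n2  ** P0@[14:15]
[16] read 'a'  n2⇒n2 (via fail)  ** P0@[15:16]
[17] read 'c'  n2⇒n0 (via fail)
[18] read 'b'  n0⇒n3
[19] read 'c'  n3⇒n0 (via fail)
[20] read 'c'  n0⇒n0
[21] read 'c'  n0⇒n0
[22] read 'c'  n0⇒n0
[23] read 'a'  n0⇒n1
[24] read 'a'  n1⇒n2  ** P0@[23:24]
[25] read 'b'  n2⇒n3 (via fail)
[26] read 'b'  n3⇒n4
[27] read 'b'  n4⇒n5
[28] read 'c'  n5⇒n6  ** P1@[25:28]
[29] read 'a'  n6⇒n1 (via fail)
[30] read 'a'  n1⇒n2  ** P0@[29:30]
[31] read 'b'  n2⇒n3 (via fail)
[32] read 'b'  n3⇒n4
[33] read 'b'  n4⇒n5
[34] read 'c'  n5⇒n6  ** P1@[31:34]
[35] read 'b'  n6⇒n3 (via fail)
[36] read 'a'  n3⇒n1 (via fail)
[37] read 'a'  n1⇒n2  ** P0@[36:37]
[38] read 'a'  n2⇒n2 (via fail)  ** P0@[37:38]
[39] read 'a'  n2⇒n2 (via fail)  ** P0@[38:39]
[40] read 'b'  n2⇒n3 (via fail)
[41] read 'b'  n3⇒n4
[42] read 'b'  n4⇒n5
[43] read 'c'  n5⇒n6  ** P1@[40:43]
[44] read 'a'  n6⇒n1 (via fail)
[45] read 'a'  n1⇒n2  ** P0@[44:45]
[46] read 'a'  n2⇒n2 (via fail)  ** P0@[45:46]
[47] read 'b'  n2⇒n3 (via fail)
[48] read 'b'  n3⇒n4
[49] read 'b'  n4⇒n5
[50] read 'c'  n5⇒n6  ** P1@[47:50]
[51] read 'a'  n6⇒n1 (via fail)
[52] read 'b'  n1⇒n3 (via fail)
[53] read 'b'  n3⇒n4
[54] read 'b'  n4⇒n5
[55] read 'c'  n5⇒n6  ** P1@[52:55]
[56] read 'a'  n6⇒n1 (via fail)
[57] read 'a'  n1⇒n2  ** P0@[56:57]
[58] read 'b'  n2⇒n3 (via fail)
[59] read 'c'  n3⇒n0 (via fail)

All matches (sorted): [[9,1],[13,1],[15,0],[16,0],[24,0],[28,1],[30,0],[34,1],[37,0],[38,0],[39,0],[43,1],[45,0],[46,0],[50,1],[55,1],[57,0]]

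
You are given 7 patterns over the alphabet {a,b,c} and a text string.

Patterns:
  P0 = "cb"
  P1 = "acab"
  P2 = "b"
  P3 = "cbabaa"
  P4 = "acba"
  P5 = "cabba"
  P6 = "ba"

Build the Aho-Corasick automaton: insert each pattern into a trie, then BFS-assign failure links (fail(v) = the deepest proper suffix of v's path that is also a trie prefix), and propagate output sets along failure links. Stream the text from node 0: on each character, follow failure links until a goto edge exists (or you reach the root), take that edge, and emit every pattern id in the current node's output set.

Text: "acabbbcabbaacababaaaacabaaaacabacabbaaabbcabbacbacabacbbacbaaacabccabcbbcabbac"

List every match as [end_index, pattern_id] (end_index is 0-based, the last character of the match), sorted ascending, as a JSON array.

Build automaton:
Trie nodes:
  n0 'ε': a→3 b→7 c→1
  n1 'c': a→14 b→2
  n2 'cb': a→8  [P0 ends]
  n3 'a': c→4
  n4 'ac': a→5 b→12
  n5 'aca': b→6
  n6 'acab': ·  [P1 ends]
  n7 'b': a→18  [P2 ends]
  n8 'cba': b→9
  n9 'cbab': a→10
  n10 'cbaba': a→11
  n11 'cbabaa': ·  [P3 ends]
  n12 'acb': a→13
  n13 'acba': ·  [P4 ends]
  n14 'ca': b→15
  n15 'cab': b→16
  n16 'cabb': a→17
  n17 'cabba': ·  [P5 ends]
  n18 'ba': ·  [P6 ends]

BFS fail/out derivation:
  fail(1) 'c': from fail(0)=0 chase 'c': 0 ⇒ 0;  out=∅∪out(0)=∅
  fail(3) 'a': from fail(0)=0 chase 'a': 0 ⇒ 0;  out=∅∪out(0)=∅
  fail(7) 'b': from fail(0)=0 chase 'b': 0 ⇒ 0;  out={2}∪out(0)={2}
  fail(2) 'cb': from fail(1)=0 chase 'b': 0 ⇒ 7;  out={0}∪out(7)={0,2}
  fail(4) 'ac': from fail(3)=0 chase 'c': 0 ⇒ 1;  out=∅∪out(1)=∅
  fail(14) 'ca': from fail(1)=0 chase 'a': 0 ⇒ 3;  out=∅∪out(3)=∅
  fail(18) 'ba': from fail(7)=0 chase 'a': 0 ⇒ 3;  out={6}∪out(3)={6}
  fail(5) 'aca': from fail(4)=1 chase 'a': 1 ⇒ 14;  out=∅∪out(14)=∅
  fail(8) 'cba': from fail(2)=7 chase 'a': 7 ⇒ 18;  out=∅∪out(18)={6}
  fail(12) 'acb': from fail(4)=1 chase 'b': 1 ⇒ 2;  out=∅∪out(2)={0,2}
  fail(15) 'cab': from fail(14)=3 chase 'b': 3→0 ⇒ 7;  out=∅∪out(7)={2}
  fail(6) 'acab': from fail(5)=14 chase 'b': 14 ⇒ 15;  out={1}∪out(15)={1,2}
  fail(9) 'cbab': from fail(8)=18 chase 'b': 18→3→0 ⇒ 7;  out=∅∪out(7)={2}
  fail(13) 'acba': from fail(12)=2 chase 'a': 2 ⇒ 8;  out={4}∪out(8)={4,6}
  fail(16) 'cabb': from fail(15)=7 chase 'b': 7→0 ⇒ 7;  out=∅∪out(7)={2}
  fail(10) 'cbaba': from fail(9)=7 chase 'a': 7 ⇒ 18;  out=∅∪out(18)={6}
  fail(17) 'cabba': from fail(16)=7 chase 'a': 7 ⇒ 18;  out={5}∪out(18)={5,6}
  fail(11) 'cbabaa': from fail(10)=18 chase 'a': 18→3→0 ⇒ 3;  out={3}∪out(3)={3}

Text stream:
[0] read 'a'  n0⇒n3
[1] read 'c'  n3⇒n4
[2] read 'a'  n4⇒n5
[3] read 'b'  n5⇒n6  emit P1@[0:3],P2@[3:3]
[4] read 'b'  n6⇒n16 (via fail)  emit P2@[4:4]
[5] read 'b'  n16⇒n7 (via fail)  emit P2@[5:5]
[6] read 'c'  n7⇒n1 (via fail)
[7] read 'a'  n1⇒n14
[8] read 'b'  n14⇒n15  emit P2@[8:8]
[9] read 'b'  n15⇒n16  emit P2@[9:9]
[10] read 'a'  n16⇒n17  emit P5@[6:10],P6@[9:10]
[11] read 'a'  n17⇒n3 (via fail)
[12] read 'c'  n3⇒n4
[13] read 'a'  n4⇒n5
[14] read 'b'  n5⇒n6  emit P1@[11:14],P2@[14:14]
[15] read 'a'  n6⇒n18 (via fail)  emit P6@[14:15]
[16] read 'b'  n18⇒n7 (via fail)  emit P2@[16:16]
[17] read 'a'  n7⇒n18  emit P6@[16:17]
[18] read 'a'  n18⇒n3 (via fail)
[19] read 'a'  n3⇒n3 (via fail)
[20] read 'a'  n3⇒n3 (via fail)
[21] read 'c'  n3⇒n4
[22] read 'a'  n4⇒n5
[23] read 'b'  n5⇒n6  emit P1@[20:23],P2@[23:23]
[24] read 'a'  n6⇒n18 (via fail)  emit P6@[23:24]
[25] read 'a'  n18⇒n3 (via fail)
[26] read 'a'  n3⇒n3 (via fail)
[27] read 'a'  n3⇒n3 (via fail)
[28] read 'c'  n3⇒n4
[29] read 'a'  n4⇒n5
[30] read 'b'  n5⇒n6  emit P1@[27:30],P2@[30:30]
[31] read 'a'  n6⇒n18 (via fail)  emit P6@[30:31]
[32] read 'c'  n18⇒n4 (via fail)
[33] read 'a'  n4⇒n5
[34] read 'b'  n5⇒n6  emit P1@[31:34],P2@[34:34]
[35] read 'b'  n6⇒n16 (via fail)  emit P2@[35:35]
[36] read 'a'  n16⇒n17  emit P5@[32:36],P6@[35:36]
[37] read 'a'  n17⇒n3 (via fail)
[38] read 'a'  n3⇒n3 (via fail)
[39] read 'b'  n3⇒n7 (via fail)  emit P2@[39:39]
[40] read 'b'  n7⇒n7 (via fail)  emit P2@[40:40]
[41] read 'c'  n7⇒n1 (via fail)
[42] read 'a'  n1⇒n14
[43] read 'b'  n14⇒n15  emit P2@[43:43]
[44] read 'b'  n15⇒n16  emit P2@[44:44]
[45] read 'a'  n16⇒n17  emit P5@[41:45],P6@[44:45]
[46] read 'c'  n17⇒n4 (via fail)
[47] read 'b'  n4⇒n12  emit P0@[46:47],P2@[47:47]
[48] read 'a'  n12⇒n13  emit P4@[45:48],P6@[47:48]
[49] read 'c'  n13⇒n4 (via fail)
[50] read 'a'  n4⇒n5
[51] read 'b'  n5⇒n6  emit P1@[48:51],P2@[51:51]
[52] read 'a'  n6⇒n18 (via fail)  emit P6@[51:52]
[53] read 'c'  n18⇒n4 (via fail)
[54] read 'b'  n4⇒n12  emit P0@[53:54],P2@[54:54]
[55] read 'b'  n12⇒n7 (via fail)  emit P2@[55:55]
[56] read 'a'  n7⇒n18  emit P6@[55:56]
[57] read 'c'  n18⇒n4 (via fail)
[58] read 'b'  n4⇒n12  emit P0@[57:58],P2@[58:58]
[59] read 'a'  n12⇒n13  emit P4@[56:59],P6@[58:59]
[60] read 'a'  n13⇒n3 (via fail)
[61] read 'a'  n3⇒n3 (via fail)
[62] read 'c'  n3⇒n4
[63] read 'a'  n4⇒n5
[64] read 'b'  n5⇒n6  emit P1@[61:64],P2@[64:64]
[65] read 'c'  n6⇒n1 (via fail)
[66] read 'c'  n1⇒n1 (via fail)
[67] read 'a'  n1⇒n14
[68] read 'b'  n14⇒n15  emit P2@[68:68]
[69] read 'c'  n15⇒n1 (via fail)
[70] read 'b'  n1⇒n2  emit P0@[69:70],P2@[70:70]
[71] read 'b'  n2⇒n7 (via fail)  emit P2@[71:71]
[72] read 'c'  n7⇒n1 (via fail)
[73] read 'a'  n1⇒n14
[74] read 'b'  n14⇒n15  emit P2@[74:74]
[75] read 'b'  n15⇒n16  emit P2@[75:75]
[76] read 'a'  n16⇒n17  emit P5@[72:76],P6@[75:76]
[77] read 'c'  n17⇒n4 (via fail)

All matches (sorted): [[3,1],[3,2],[4,2],[5,2],[8,2],[9,2],[10,5],[10,6],[14,1],[14,2],[15,6],[16,2],[17,6],[23,1],[23,2],[24,6],[30,1],[30,2],[31,6],[34,1],[34,2],[35,2],[36,5],[36,6],[39,2],[40,2],[43,2],[44,2],[45,5],[45,6],[47,0],[47,2],[48,4],[48,6],[51,1],[51,2],[52,6],[54,0],[54,2],[55,2],[56,6],[58,0],[58,2],[59,4],[59,6],[64,1],[64,2],[68,2],[70,0],[70,2],[71,2],[74,2],[75,2],[76,5],[76,6]]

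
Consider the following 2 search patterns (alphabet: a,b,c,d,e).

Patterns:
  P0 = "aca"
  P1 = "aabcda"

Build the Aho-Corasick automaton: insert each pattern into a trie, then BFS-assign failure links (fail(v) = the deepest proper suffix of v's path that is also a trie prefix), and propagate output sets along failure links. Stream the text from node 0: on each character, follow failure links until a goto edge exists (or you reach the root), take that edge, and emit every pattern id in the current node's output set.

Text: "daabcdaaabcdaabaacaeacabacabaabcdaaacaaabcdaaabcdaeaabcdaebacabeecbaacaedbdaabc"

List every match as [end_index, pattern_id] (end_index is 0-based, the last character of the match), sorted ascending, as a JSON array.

Build automaton:
Trie (insert patterns):
  0='ε' goto a→1
  1='a' goto a→4 c→2
  2='ac' goto a→3
  3='aca' goto ·  [P0 ends]
  4='aa' goto b→5
  5='aab' goto c→6
  6='aabc' goto d→7
  7='aabcd' goto a→8
  8='aabcda' goto ·  [P1 ends]

BFS fail/out derivation:
  fail(1) 'a': from fail(0)=0 chase 'a': 0 ⇒ 0;  out=∅∪out(0)=∅
  fail(2) 'ac': from fail(1)=0 chase 'c': 0 ⇒ 0;  out=∅∪out(0)=∅
  fail(4) 'aa': from fail(1)=0 chase 'a': 0 ⇒ 1;  out=∅∪out(1)=∅
  fail(3) 'aca': from fail(2)=0 chase 'a': 0 ⇒ 1;  out={0}∪out(1)={0}
  fail(5) 'aab': from fail(4)=1 chase 'b': 1→0 ⇒ 0;  out=∅∪out(0)=∅
  fail(6) 'aabc': from fail(5)=0 chase 'c': 0 ⇒ 0;  out=∅∪out(0)=∅
  fail(7) 'aabcd': from fail(6)=0 chase 'd': 0 ⇒ 0;  out=∅∪out(0)=∅
  fail(8) 'aabcda': from fail(7)=0 chase 'a': 0 ⇒ 1;  out={1}∪out(1)={1}

Scan:
pos 0 'd': at 0
pos 1 'a': at 1
pos 2 'a': at 4
pos 3 'b': at 5
pos 4 'c': at 6
pos 5 'd': at 7
pos 6 'a': at 8  ** P1@[1:6]
pos 7 'a': at 4 ·f
pos 8 'a': at 4 ·f
pos 9 'b': at 5
pos 10 'c': at 6
pos 11 'd': at 7
pos 12 'a': at 8  ** P1@[7:12]
pos 13 'a': at 4 ·f
pos 14 'b': at 5
pos 15 'a': at 1 ·f
pos 16 'a': at 4
pos 17 'c': at 2 ·f
pos 18 'a': at 3  ** P0@[16:18]
pos 19 'e': at 0 ·f
pos 20 'a': at 1
pos 21 'c': at 2
pos 22 'a': at 3  ** P0@[20:22]
pos 23 'b': at 0 ·f
pos 24 'a': at 1
pos 25 'c': at 2
pos 26 'a': at 3  ** P0@[24:26]
pos 27 'b': at 0 ·f
pos 28 'a': at 1
pos 29 'a': at 4
pos 30 'b': at 5
pos 31 'c': at 6
pos 32 'd': at 7
pos 33 'a': at 8  ** P1@[28:33]
pos 34 'a': at 4 ·f
pos 35 'a': at 4 ·f
pos 36 'c': at 2 ·f
pos 37 'a': at 3  ** P0@[35:37]
pos 38 'a': at 4 ·f
pos 39 'a': at 4 ·f
pos 40 'b': at 5
pos 41 'c': at 6
pos 42 'd': at 7
pos 43 'a': at 8  ** P1@[38:43]
pos 44 'a': at 4 ·f
pos 45 'a': at 4 ·f
pos 46 'b': at 5
pos 47 'c': at 6
pos 48 'd': at 7
pos 49 'a': at 8  ** P1@[44:49]
pos 50 'e': at 0 ·f
pos 51 'a': at 1
pos 52 'a': at 4
pos 53 'b': at 5
pos 54 'c': at 6
pos 55 'd': at 7
pos 56 'a': at 8  ** P1@[51:56]
pos 57 'e': at 0 ·f
pos 58 'b': at 0
pos 59 'a': at 1
pos 60 'c': at 2
pos 61 'a': at 3  ** P0@[59:61]
pos 62 'b': at 0 ·f
pos 63 'e': at 0
pos 64 'e': at 0
pos 65 'c': at 0
pos 66 'b': at 0
pos 67 'a': at 1
pos 68 'a': at 4
pos 69 'c': at 2 ·f
pos 70 'a': at 3  ** P0@[68:70]
pos 71 'e': at 0 ·f
pos 72 'd': at 0
pos 73 'b': at 0
pos 74 'd': at 0
pos 75 'a': at 1
pos 76 'a': at 4
pos 77 'b': at 5
pos 78 'c': at 6

Matches: [[6,1],[12,1],[18,0],[22,0],[26,0],[33,1],[37,0],[43,1],[49,1],[56,1],[61,0],[70,0]]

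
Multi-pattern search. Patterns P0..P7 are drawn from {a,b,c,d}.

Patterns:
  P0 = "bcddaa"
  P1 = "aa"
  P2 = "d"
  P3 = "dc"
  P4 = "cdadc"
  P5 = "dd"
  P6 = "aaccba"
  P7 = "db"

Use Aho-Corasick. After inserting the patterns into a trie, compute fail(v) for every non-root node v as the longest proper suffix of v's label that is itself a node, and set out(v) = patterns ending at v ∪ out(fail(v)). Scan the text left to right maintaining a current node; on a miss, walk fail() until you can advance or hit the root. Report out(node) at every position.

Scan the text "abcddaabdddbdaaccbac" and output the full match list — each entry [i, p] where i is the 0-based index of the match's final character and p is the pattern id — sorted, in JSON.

Construct AC machine:
Trie nodes:
  n0 'ε': a→7 b→1 c→11 d→9
  n1 'b': c→2
  n2 'bc': d→3
  n3 'bcd': d→4
  n4 'bcdd': a→5
  n5 'bcdda': a→6
  n6 'bcddaa': ·  [P0 ends]
  n7 'a': a→8
  n8 'aa': c→17  [P1 ends]
  n9 'd': b→21 c→10 d→16  [P2 ends]
  n10 'dc': ·  [P3 ends]
  n11 'c': d→12
  n12 'cd': a→13
  n13 'cda': d→14
  n14 'cdad': c→15
  n15 'cdadc': ·  [P4 ends]
  n16 'dd': ·  [P5 ends]
  n17 'aac': c→18
  n18 'aacc': b→19
  n19 'aaccb': a→20
  n20 'aaccba': ·  [P6 ends]
  n21 'db': ·  [P7 ends]

BFS fail/out derivation:
  fail(1) 'b': from fail(0)=0 chase 'b': 0 ⇒ 0;  out=∅∪out(0)=∅
  fail(7) 'a': from fail(0)=0 chase 'a': 0 ⇒ 0;  out=∅∪out(0)=∅
  fail(9) 'd': from fail(0)=0 chase 'd': 0 ⇒ 0;  out={2}∪out(0)={2}
  fail(11) 'c': from fail(0)=0 chase 'c': 0 ⇒ 0;  out=∅∪out(0)=∅
  fail(2) 'bc': from fail(1)=0 chase 'c': 0 ⇒ 11;  out=∅∪out(11)=∅
  fail(8) 'aa': from fail(7)=0 chase 'a': 0 ⇒ 7;  out={1}∪out(7)={1}
  fail(10) 'dc': from fail(9)=0 chase 'c': 0 ⇒ 11;  out={3}∪out(11)={3}
  fail(12) 'cd': from fail(11)=0 chase 'd': 0 ⇒ 9;  out=∅∪out(9)={2}
  fail(16) 'dd': from fail(9)=0 chase 'd': 0 ⇒ 9;  out={5}∪out(9)={2,5}
  fail(21) 'db': from fail(9)=0 chase 'b': 0 ⇒ 1;  out={7}∪out(1)={7}
  fail(3) 'bcd': from fail(2)=11 chase 'd': 11 ⇒ 12;  out=∅∪out(12)={2}
  fail(13) 'cda': from fail(12)=9 chase 'a': 9→0 ⇒ 7;  out=∅∪out(7)=∅
  fail(17) 'aac': from fail(8)=7 chase 'c': 7→0 ⇒ 11;  out=∅∪out(11)=∅
  fail(4) 'bcdd': from fail(3)=12 chase 'd': 12→9 ⇒ 16;  out=∅∪out(16)={2,5}
  fail(14) 'cdad': from fail(13)=7 chase 'd': 7→0 ⇒ 9;  out=∅∪out(9)={2}
  fail(18) 'aacc': from fail(17)=11 chase 'c': 11→0 ⇒ 11;  out=∅∪out(11)=∅
  fail(5) 'bcdda': from fail(4)=16 chase 'a': 16→9→0 ⇒ 7;  out=∅∪out(7)=∅
  fail(15) 'cdadc': from fail(14)=9 chase 'c': 9 ⇒ 10;  out={4}∪out(10)={3,4}
  fail(19) 'aaccb': from fail(18)=11 chase 'b': 11→0 ⇒ 1;  out=∅∪out(1)=∅
  fail(6) 'bcddaa': from fail(5)=7 chase 'a': 7 ⇒ 8;  out={0}∪out(8)={0,1}
  fail(20) 'aaccba': from fail(19)=1 chase 'a': 1→0 ⇒ 7;  out={6}∪out(7)={6}

Run:
pos 0 'a': at 7
pos 1 'b': at 1 (fail-walked)
pos 2 'c': at 2
pos 3 'd': at 3  ** P2@[3:3]
pos 4 'd': at 4  ** P2@[4:4],P5@[3:4]
pos 5 'a': at 5
pos 6 'a': at 6  ** P0@[1:6],P1@[5:6]
pos 7 'b': at 1 (fail-walked)
pos 8 'd': at 9 (fail-walked)  ** P2@[8:8]
pos 9 'd': at 16  ** P2@[9:9],P5@[8:9]
pos 10 'd': at 16 (fail-walked)  ** P2@[10:10],P5@[9:10]
pos 11 'b': at 21 (fail-walked)  ** P7@[10:11]
pos 12 'd': at 9 (fail-walked)  ** P2@[12:12]
pos 13 'a': at 7 (fail-walked)
pos 14 'a': at 8  ** P1@[13:14]
pos 15 'c': at 17
pos 16 'c': at 18
pos 17 'b': at 19
pos 18 'a': at 20  ** P6@[13:18]
pos 19 'c': at 11 (fail-walked)

Result: [[3,2],[4,2],[4,5],[6,0],[6,1],[8,2],[9,2],[9,5],[10,2],[10,5],[11,7],[12,2],[14,1],[18,6]]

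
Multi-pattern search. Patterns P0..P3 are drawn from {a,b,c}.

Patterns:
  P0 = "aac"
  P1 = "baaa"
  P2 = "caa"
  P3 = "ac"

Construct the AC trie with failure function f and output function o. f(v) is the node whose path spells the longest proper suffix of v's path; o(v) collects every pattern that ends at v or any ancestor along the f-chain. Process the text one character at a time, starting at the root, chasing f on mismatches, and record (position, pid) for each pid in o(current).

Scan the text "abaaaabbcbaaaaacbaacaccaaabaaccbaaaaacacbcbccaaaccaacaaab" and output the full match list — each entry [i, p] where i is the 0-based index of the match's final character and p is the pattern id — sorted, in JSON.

Build automaton:
Trie (insert patterns):
  n0 'ε': a→1 b→4 c→8
  n1 'a': a→2 c→11
  n2 'aa': c→3
  n3 'aac': ·  [P0 ends]
  n4 'b': a→5
  n5 'ba': a→6
  n6 'baa': a→7
  n7 'baaa': ·  [P1 ends]
  n8 'c': a→9
  n9 'ca': a→10
  n10 'caa': ·  [P2 ends]
  n11 'ac': ·  [P3 ends]

BFS fail/out derivation:
  fail(1) 'a': from fail(0)=0 chase 'a': 0 ⇒ 0;  out=∅∪out(0)=∅
  fail(4) 'b': from fail(0)=0 chase 'b': 0 ⇒ 0;  out=∅∪out(0)=∅
  fail(8) 'c': from fail(0)=0 chase 'c': 0 ⇒ 0;  out=∅∪out(0)=∅
  fail(2) 'aa': from fail(1)=0 chase 'a': 0 ⇒ 1;  out=∅∪out(1)=∅
  fail(5) 'ba': from fail(4)=0 chase 'a': 0 ⇒ 1;  out=∅∪out(1)=∅
  fail(9) 'ca': from fail(8)=0 chase 'a': 0 ⇒ 1;  out=∅∪out(1)=∅
  fail(11) 'ac': from fail(1)=0 chase 'c': 0 ⇒ 8;  out={3}∪out(8)={3}
  fail(3) 'aac': from fail(2)=1 chase 'c': 1 ⇒ 11;  out={0}∪out(11)={0,3}
  fail(6) 'baa': from fail(5)=1 chase 'a': 1 ⇒ 2;  out=∅∪out(2)=∅
  fail(10) 'caa': from fail(9)=1 chase 'a': 1 ⇒ 2;  out={2}∪out(2)={2}
  fail(7) 'baaa': from fail(6)=2 chase 'a': 2→1 ⇒ 2;  out={1}∪out(2)={1}

Run:
[0] read 'a'  n0⇒n1
[1] read 'b'  n1⇒n4 (via fail)
[2] read 'a'  n4⇒n5
[3] read 'a'  n5⇒n6
[4] read 'a'  n6⇒n7  ** P1@[1:4]
[5] read 'a'  n7⇒n2 (via fail)
[6] read 'b'  n2⇒n4 (via fail)
[7] read 'b'  n4⇒n4 (via fail)
[8] read 'c'  n4⇒n8 (via fail)
[9] read 'b'  n8⇒n4 (via fail)
[10] read 'a'  n4⇒n5
[11] read 'a'  n5⇒n6
[12] read 'a'  n6⇒n7  ** P1@[9:12]
[13] read 'a'  n7⇒n2 (via fail)
[14] read 'a'  n2⇒n2 (via fail)
[15] read 'c'  n2⇒n3  ** P0@[13:15],P3@[14:15]
[16] read 'b'  n3⇒n4 (via fail)
[17] read 'a'  n4⇒n5
[18] read 'a'  n5⇒n6
[19] read 'c'  n6⇒n3 (via fail)  ** P0@[17:19],P3@[18:19]
[20] read 'a'  n3⇒n9 (via fail)
[21] read 'c'  n9⇒n11 (via fail)  ** P3@[20:21]
[22] read 'c'  n11⇒n8 (via fail)
[23] read 'a'  n8⇒n9
[24] read 'a'  n9⇒n10  ** P2@[22:24]
[25] read 'a'  n10⇒n2 (via fail)
[26] read 'b'  n2⇒n4 (via fail)
[27] read 'a'  n4⇒n5
[28] read 'a'  n5⇒n6
[29] read 'c'  n6⇒n3 (via fail)  ** P0@[27:29],P3@[28:29]
[30] read 'c'  n3⇒n8 (via fail)
[31] read 'b'  n8⇒n4 (via fail)
[32] read 'a'  n4⇒n5
[33] read 'a'  n5⇒n6
[34] read 'a'  n6⇒n7  ** P1@[31:34]
[35] read 'a'  n7⇒n2 (via fail)
[36] read 'a'  n2⇒n2 (via fail)
[37] read 'c'  n2⇒n3  ** P0@[35:37],P3@[36:37]
[38] read 'a'  n3⇒n9 (via fail)
[39] read 'c'  n9⇒n11 (via fail)  ** P3@[38:39]
[40] read 'b'  n11⇒n4 (via fail)
[41] read 'c'  n4⇒n8 (via fail)
[42] read 'b'  n8⇒n4 (via fail)
[43] read 'c'  n4⇒n8 (via fail)
[44] read 'c'  n8⇒n8 (via fail)
[45] read 'a'  n8⇒n9
[46] read 'a'  n9⇒n10  ** P2@[44:46]
[47] read 'a'  n10⇒n2 (via fail)
[48] read 'c'  n2⇒n3  ** P0@[46:48],P3@[47:48]
[49] read 'c'  n3⇒n8 (via fail)
[50] read 'a'  n8⇒n9
[51] read 'a'  n9⇒n10  ** P2@[49:51]
[52] read 'c'  n10⇒n3 (via fail)  ** P0@[50:52],P3@[51:52]
[53] read 'a'  n3⇒n9 (via fail)
[54] read 'a'  n9⇒n10  ** P2@[52:54]
[55] read 'a'  n10⇒n2 (via fail)
[56] read 'b'  n2⇒n4 (via fail)

Result: [[4,1],[12,1],[15,0],[15,3],[19,0],[19,3],[21,3],[24,2],[29,0],[29,3],[34,1],[37,0],[37,3],[39,3],[46,2],[48,0],[48,3],[51,2],[52,0],[52,3],[54,2]]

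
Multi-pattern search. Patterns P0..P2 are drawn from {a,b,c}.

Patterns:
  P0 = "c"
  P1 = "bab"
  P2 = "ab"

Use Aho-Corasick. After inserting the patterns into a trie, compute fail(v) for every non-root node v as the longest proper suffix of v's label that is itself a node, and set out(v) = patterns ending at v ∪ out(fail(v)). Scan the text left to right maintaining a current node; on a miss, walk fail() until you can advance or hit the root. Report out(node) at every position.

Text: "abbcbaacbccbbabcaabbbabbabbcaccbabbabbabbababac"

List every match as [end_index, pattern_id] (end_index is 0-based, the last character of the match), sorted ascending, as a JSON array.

Build:
Trie nodes:
  n0 'ε': a→5 b→2 c→1
  n1 'c': ·  [P0 ends]
  n2 'b': a→3
  n3 'ba': b→4
  n4 'bab': ·  [P1 ends]
  n5 'a': b→6
  n6 'ab': ·  [P2 ends]

BFS fail/out derivation:
  fail(1) 'c': from fail(0)=0 chase 'c': 0 ⇒ 0;  out={0}∪out(0)={0}
  fail(2) 'b': from fail(0)=0 chase 'b': 0 ⇒ 0;  out=∅∪out(0)=∅
  fail(5) 'a': from fail(0)=0 chase 'a': 0 ⇒ 0;  out=∅∪out(0)=∅
  fail(3) 'ba': from fail(2)=0 chase 'a': 0 ⇒ 5;  out=∅∪out(5)=∅
  fail(6) 'ab': from fail(5)=0 chase 'b': 0 ⇒ 2;  out={2}∪out(2)={2}
  fail(4) 'bab': from fail(3)=5 chase 'b': 5 ⇒ 6;  out={1}∪out(6)={1,2}

Text stream:
pos 0 'a': at 5
pos 1 'b': at 6  ** P2@[0:1]
pos 2 'b': at 2 ·f
pos 3 'c': at 1 ·f  ** P0@[3:3]
pos 4 'b': at 2 ·f
pos 5 'a': at 3
pos 6 'a': at 5 ·f
pos 7 'c': at 1 ·f  ** P0@[7:7]
pos 8 'b': at 2 ·f
pos 9 'c': at 1 ·f  ** P0@[9:9]
pos 10 'c': at 1 ·f  ** P0@[10:10]
pos 11 'b': at 2 ·f
pos 12 'b': at 2 ·f
pos 13 'a': at 3
pos 14 'b': at 4  ** P1@[12:14],P2@[13:14]
pos 15 'c': at 1 ·f  ** P0@[15:15]
pos 16 'a': at 5 ·f
pos 17 'a': at 5 ·f
pos 18 'b': at 6  ** P2@[17:18]
pos 19 'b': at 2 ·f
pos 20 'b': at 2 ·f
pos 21 'a': at 3
pos 22 'b': at 4  ** P1@[20:22],P2@[21:22]
pos 23 'b': at 2 ·f
pos 24 'a': at 3
pos 25 'b': at 4  ** P1@[23:25],P2@[24:25]
pos 26 'b': at 2 ·f
pos 27 'c': at 1 ·f  ** P0@[27:27]
pos 28 'a': at 5 ·f
pos 29 'c': at 1 ·f  ** P0@[29:29]
pos 30 'c': at 1 ·f  ** P0@[30:30]
pos 31 'b': at 2 ·f
pos 32 'a': at 3
pos 33 'b': at 4  ** P1@[31:33],P2@[32:33]
pos 34 'b': at 2 ·f
pos 35 'a': at 3
pos 36 'b': at 4  ** P1@[34:36],P2@[35:36]
pos 37 'b': at 2 ·f
pos 38 'a': at 3
pos 39 'b': at 4  ** P1@[37:39],P2@[38:39]
pos 40 'b': at 2 ·f
pos 41 'a': at 3
pos 42 'b': at 4  ** P1@[40:42],P2@[41:42]
pos 43 'a': at 3 ·f
pos 44 'b': at 4  ** P1@[42:44],P2@[43:44]
pos 45 'a': at 3 ·f
pos 46 'c': at 1 ·f  ** P0@[46:46]

Result: [[1,2],[3,0],[7,0],[9,0],[10,0],[14,1],[14,2],[15,0],[18,2],[22,1],[22,2],[25,1],[25,2],[27,0],[29,0],[30,0],[33,1],[33,2],[36,1],[36,2],[39,1],[39,2],[42,1],[42,2],[44,1],[44,2],[46,0]]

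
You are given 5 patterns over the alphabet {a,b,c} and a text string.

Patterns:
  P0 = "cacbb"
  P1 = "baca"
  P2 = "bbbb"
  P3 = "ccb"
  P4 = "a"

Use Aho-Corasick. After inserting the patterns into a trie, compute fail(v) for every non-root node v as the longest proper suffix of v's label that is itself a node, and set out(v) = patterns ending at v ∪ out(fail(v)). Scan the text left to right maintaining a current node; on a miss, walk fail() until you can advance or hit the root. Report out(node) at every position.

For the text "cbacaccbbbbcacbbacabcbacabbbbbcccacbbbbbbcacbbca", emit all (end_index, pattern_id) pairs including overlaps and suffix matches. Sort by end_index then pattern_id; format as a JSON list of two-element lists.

Construct AC machine:
Trie nodes:
  0='ε' goto a→15 b→6 c→1
  1='c' goto a→2 c→13
  2='ca' goto c→3
  3='cac' goto b→4
  4='cacb' goto b→5
  5='cacbb' goto ·  ←P0
  6='b' goto a→7 b→10
  7='ba' goto c→8
  8='bac' goto a→9
  9='baca' goto ·  ←P1
  10='bb' goto b→11
  11='bbb' goto b→12
  12='bbbb' goto ·  ←P2
  13='cc' goto b→14
  14='ccb' goto ·  ←P3
  15='a' goto ·  ←P4

BFS fail/out derivation:
  fail(1) 'c': from fail(0)=0 chase 'c': 0 ⇒ 0;  out=∅∪out(0)=∅
  fail(6) 'b': from fail(0)=0 chase 'b': 0 ⇒ 0;  out=∅∪out(0)=∅
  fail(15) 'a': from fail(0)=0 chase 'a': 0 ⇒ 0;  out={4}∪out(0)={4}
  fail(2) 'ca': from fail(1)=0 chase 'a': 0 ⇒ 15;  out=∅∪out(15)={4}
  fail(7) 'ba': from fail(6)=0 chase 'a': 0 ⇒ 15;  out=∅∪out(15)={4}
  fail(10) 'bb': from fail(6)=0 chase 'b': 0 ⇒ 6;  out=∅∪out(6)=∅
  fail(13) 'cc': from fail(1)=0 chase 'c': 0 ⇒ 1;  out=∅∪out(1)=∅
  fail(3) 'cac': from fail(2)=15 chase 'c': 15→0 ⇒ 1;  out=∅∪out(1)=∅
  fail(8) 'bac': from fail(7)=15 chase 'c': 15→0 ⇒ 1;  out=∅∪out(1)=∅
  fail(11) 'bbb': from fail(10)=6 chase 'b': 6 ⇒ 10;  out=∅∪out(10)=∅
  fail(14) 'ccb': from fail(13)=1 chase 'b': 1→0 ⇒ 6;  out={3}∪out(6)={3}
  fail(4) 'cacb': from fail(3)=1 chase 'b': 1→0 ⇒ 6;  out=∅∪out(6)=∅
  fail(9) 'baca': from fail(8)=1 chase 'a': 1 ⇒ 2;  out={1}∪out(2)={1,4}
  fail(12) 'bbbb': from fail(11)=10 chase 'b': 10 ⇒ 11;  out={2}∪out(11)={2}
  fail(5) 'cacbb': from fail(4)=6 chase 'b': 6 ⇒ 10;  out={0}∪out(10)={0}

Scan:
pos 0 'c': at 1
pos 1 'b': at 6 (via fail)
pos 2 'a': at 7  → match P4@[2:2]
pos 3 'c': at 8
pos 4 'a': at 9  → match P1@[1:4],P4@[4:4]
pos 5 'c': at 3 (via fail)
pos 6 'c': at 13 (via fail)
pos 7 'b': at 14  → match P3@[5:7]
pos 8 'b': at 10 (via fail)
pos 9 'b': at 11
pos 10 'b': at 12  → match P2@[7:10]
pos 11 'c': at 1 (via fail)
pos 12 'a': at 2  → match P4@[12:12]
pos 13 'c': at 3
pos 14 'b': at 4
pos 15 'b': at 5  → match P0@[11:15]
pos 16 'a': at 7 (via fail)  → match P4@[16:16]
pos 17 'c': at 8
pos 18 'a': at 9  → match P1@[15:18],P4@[18:18]
pos 19 'b': at 6 (via fail)
pos 20 'c': at 1 (via fail)
pos 21 'b': at 6 (via fail)
pos 22 'a': at 7  → match P4@[22:22]
pos 23 'c': at 8
pos 24 'a': at 9  → match P1@[21:24],P4@[24:24]
pos 25 'b': at 6 (via fail)
pos 26 'b': at 10
pos 27 'b': at 11
pos 28 'b': at 12  → match P2@[25:28]
pos 29 'b': at 12 (via fail)  → match P2@[26:29]
pos 30 'c': at 1 (via fail)
pos 31 'c': at 13
pos 32 'c': at 13 (via fail)
pos 33 'a': at 2 (via fail)  → match P4@[33:33]
pos 34 'c': at 3
pos 35 'b': at 4
pos 36 'b': at 5  → match P0@[32:36]
pos 37 'b': at 11 (via fail)
pos 38 'b': at 12  → match P2@[35:38]
pos 39 'b': at 12 (via fail)  → match P2@[36:39]
pos 40 'b': at 12 (via fail)  → match P2@[37:40]
pos 41 'c': at 1 (via fail)
pos 42 'a': at 2  → match P4@[42:42]
pos 43 'c': at 3
pos 44 'b': at 4
pos 45 'b': at 5  → match P0@[41:45]
pos 46 'c': at 1 (via fail)
pos 47 'a': at 2  → match P4@[47:47]

All matches (sorted): [[2,4],[4,1],[4,4],[7,3],[10,2],[12,4],[15,0],[16,4],[18,1],[18,4],[22,4],[24,1],[24,4],[28,2],[29,2],[33,4],[36,0],[38,2],[39,2],[40,2],[42,4],[45,0],[47,4]]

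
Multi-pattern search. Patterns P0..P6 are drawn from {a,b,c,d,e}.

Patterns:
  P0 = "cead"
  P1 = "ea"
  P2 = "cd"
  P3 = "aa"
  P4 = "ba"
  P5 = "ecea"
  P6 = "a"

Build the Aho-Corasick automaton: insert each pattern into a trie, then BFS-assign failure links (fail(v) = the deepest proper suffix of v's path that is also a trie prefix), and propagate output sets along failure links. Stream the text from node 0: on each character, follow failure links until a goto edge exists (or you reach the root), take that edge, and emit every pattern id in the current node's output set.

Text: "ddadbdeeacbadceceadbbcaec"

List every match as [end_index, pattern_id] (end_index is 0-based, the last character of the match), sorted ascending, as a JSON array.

Build:
Trie nodes:
  0='ε' goto a→8 b→10 c→1 e→5
  1='c' goto d→7 e→2
  2='ce' goto a→3
  3='cea' goto d→4
  4='cead' goto ·  [P0 ends]
  5='e' goto a→6 c→12
  6='ea' goto ·  [P1 ends]
  7='cd' goto ·  [P2 ends]
  8='a' goto a→9  [P6 ends]
  9='aa' goto ·  [P3 ends]
  10='b' goto a→11
  11='ba' goto ·  [P4 ends]
  12='ec' goto e→13
  13='ece' goto a→14
  14='ecea' goto ·  [P5 ends]

Failure links (BFS by depth):
  n1('c'): parent n0 fail=0; on 'c' 0 → fail=0;  out ∅∪∅=∅
  n5('e'): parent n0 fail=0; on 'e' 0 → fail=0;  out ∅∪∅=∅
  n8('a'): parent n0 fail=0; on 'a' 0 → fail=0;  out {6}∪∅={6}
  n10('b'): parent n0 fail=0; on 'b' 0 → fail=0;  out ∅∪∅=∅
  n2('ce'): parent n1 fail=0; on 'e' 0 → fail=5;  out ∅∪∅=∅
  n6('ea'): parent n5 fail=0; on 'a' 0 → fail=8;  out {1}∪{6}={1,6}
  n7('cd'): parent n1 fail=0; on 'd' 0 → fail=0;  out {2}∪∅={2}
  n9('aa'): parent n8 fail=0; on 'a' 0 → fail=8;  out {3}∪{6}={3,6}
  n11('ba'): parent n10 fail=0; on 'a' 0 → fail=8;  out {4}∪{6}={4,6}
  n12('ec'): parent n5 fail=0; on 'c' 0 → fail=1;  out ∅∪∅=∅
  n3('cea'): parent n2 fail=5; on 'a' 5 → fail=6;  out ∅∪{1,6}={1,6}
  n13('ece'): parent n12 fail=1; on 'e' 1 → fail=2;  out ∅∪∅=∅
  n4('cead'): parent n3 fail=6; on 'd' 6→8→0 → fail=0;  out {0}∪∅={0}
  n14('ecea'): parent n13 fail=2; on 'a' 2 → fail=3;  out {5}∪{1,6}={1,5,6}

Scan:
i=0 'd': node 0→0
i=1 'd': node 0→0
i=2 'a': node 0→8  → match P6@[2:2]
i=3 'd': node 8→0 ·f
i=4 'b': node 0→10
i=5 'd': node 10→0 ·f
i=6 'e': node 0→5
i=7 'e': node 5→5 ·f
i=8 'a': node 5→6  → match P1@[7:8],P6@[8:8]
i=9 'c': node 6→1 ·f
i=10 'b': node 1→10 ·f
i=11 'a': node 10→11  → match P4@[10:11],P6@[11:11]
i=12 'd': node 11→0 ·f
i=13 'c': node 0→1
i=14 'e': node 1→2
i=15 'c': node 2→12 ·f
i=16 'e': node 12→13
i=17 'a': node 13→14  → match P1@[16:17],P5@[14:17],P6@[17:17]
i=18 'd': node 14→4 ·f  → match P0@[15:18]
i=19 'b': node 4→10 ·f
i=20 'b': node 10→10 ·f
i=21 'c': node 10→1 ·f
i=22 'a': node 1→8 ·f  → match P6@[22:22]
i=23 'e': node 8→5 ·f
i=24 'c': node 5→12

Result: [[2,6],[8,1],[8,6],[11,4],[11,6],[17,1],[17,5],[17,6],[18,0],[22,6]]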